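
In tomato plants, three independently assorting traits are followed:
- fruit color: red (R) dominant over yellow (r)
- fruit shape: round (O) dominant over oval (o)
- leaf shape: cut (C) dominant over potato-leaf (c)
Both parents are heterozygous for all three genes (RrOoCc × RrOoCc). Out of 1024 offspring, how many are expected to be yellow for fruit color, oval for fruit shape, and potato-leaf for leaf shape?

Trihybrid cross: RrOoCc × RrOoCc
Each trait segregates independently with a 3:1 phenotypic ratio, so each gene contributes 3/4 (dominant) or 1/4 (recessive).
Target: yellow (fruit color), oval (fruit shape), potato-leaf (leaf shape)
Probability = product of independent per-trait probabilities
= 1/4 × 1/4 × 1/4 = 1/64
Expected count = 1/64 × 1024 = 16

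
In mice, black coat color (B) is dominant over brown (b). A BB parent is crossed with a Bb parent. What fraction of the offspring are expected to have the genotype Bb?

Punnett square for BB × Bb:
Offspring genotypes: 2 BB, 2 Bb
Total offspring: 4
Count with target: 2
Probability: 2/4 = 1/2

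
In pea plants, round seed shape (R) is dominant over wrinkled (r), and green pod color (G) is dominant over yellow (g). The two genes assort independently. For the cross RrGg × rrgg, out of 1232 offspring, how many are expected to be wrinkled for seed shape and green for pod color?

Dihybrid cross RrGg × rrgg — consider each gene separately:
seed shape: Rr × rr → 2 Rr, 2 rr → 2 R_ : 2 rr (out of 4)
pod color: Gg × gg → 2 Gg, 2 gg → 2 G_ : 2 gg (out of 4)
Looking for: wrinkled (rr) and green (G_)
P(wrinkled) = 2/4, P(green) = 2/4
P(both) = 2/4 × 2/4 = 4/16 = 1/4
Expected count = 1/4 × 1232 = 308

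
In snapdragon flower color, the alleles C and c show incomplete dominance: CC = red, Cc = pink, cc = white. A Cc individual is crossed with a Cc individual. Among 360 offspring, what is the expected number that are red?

Punnett square for Cc × Cc:
Offspring genotypes: 1 CC, 2 Cc, 1 cc
Phenotype counts: 1 red, 2 pink, 1 white
red: 1 out of 4 → fraction 1/4
Expected count = 1/4 × 360 = 90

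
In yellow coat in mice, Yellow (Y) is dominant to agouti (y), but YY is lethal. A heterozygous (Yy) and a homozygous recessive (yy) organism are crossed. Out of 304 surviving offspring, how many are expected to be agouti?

Cross: Yy × yy
Punnett square offspring (before lethality): 2 Yy, 2 yy
No YY offspring are produced in this cross.
agouti: 2 out of 4 → fraction 1/2
Expected count = 1/2 × 304 = 152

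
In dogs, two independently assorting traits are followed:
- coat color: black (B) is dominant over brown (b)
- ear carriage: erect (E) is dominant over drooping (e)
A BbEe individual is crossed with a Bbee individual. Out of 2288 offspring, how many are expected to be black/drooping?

Dihybrid cross BbEe × Bbee — consider each gene separately:
coat color: Bb × Bb → 1 BB, 2 Bb, 1 bb → 3 B_ : 1 bb (out of 4)
ear carriage: Ee × ee → 2 Ee, 2 ee → 2 E_ : 2 ee (out of 4)
Combine (counts out of 4 × 4 = 16): black/erect (B_E_) = 3×2 = 6; black/drooping (B_ee) = 3×2 = 6; brown/erect (bbE_) = 1×2 = 2; brown/drooping (bbee) = 1×2 = 2
Phenotype counts (out of 16): 6 black/erect, 6 black/drooping, 2 brown/erect, 2 brown/drooping
black/drooping: 6 out of 16 → fraction 3/8
Expected count = 3/8 × 2288 = 858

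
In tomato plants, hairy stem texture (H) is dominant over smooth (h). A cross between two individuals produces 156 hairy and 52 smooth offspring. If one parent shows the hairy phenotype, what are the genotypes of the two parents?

Observed offspring: 156 hairy, 52 smooth
The observed ratio simplifies to 3:1. Smooth (hh) offspring appear, so each parent must contribute one h allele. The parent stated to show hairy carries H, so it is Hh. The other parent is then either Hh or hh: Hh × hh would give a 1:1 split, whereas Hh × Hh gives 3:1 — matching the data. So both parents are heterozygous (Hh × Hh).
Parent genotypes: Hh × Hh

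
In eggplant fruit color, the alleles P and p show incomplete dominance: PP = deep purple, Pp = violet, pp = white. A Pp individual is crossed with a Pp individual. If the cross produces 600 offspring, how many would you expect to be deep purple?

Punnett square for Pp × Pp:
Offspring genotypes: 1 PP, 2 Pp, 1 pp
Phenotype counts: 1 deep purple, 2 violet, 1 white
deep purple: 1 out of 4 → fraction 1/4
Expected count = 1/4 × 600 = 150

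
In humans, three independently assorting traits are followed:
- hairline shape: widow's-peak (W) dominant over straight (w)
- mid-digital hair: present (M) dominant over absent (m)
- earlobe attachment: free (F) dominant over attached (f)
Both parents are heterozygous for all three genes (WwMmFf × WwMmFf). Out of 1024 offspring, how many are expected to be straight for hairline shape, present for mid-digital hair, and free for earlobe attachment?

Trihybrid cross: WwMmFf × WwMmFf
Each trait segregates independently with a 3:1 phenotypic ratio, so each gene contributes 3/4 (dominant) or 1/4 (recessive).
Target: straight (hairline shape), present (mid-digital hair), free (earlobe attachment)
Probability = product of independent per-trait probabilities
= 1/4 × 3/4 × 3/4 = 9/64
Expected count = 9/64 × 1024 = 144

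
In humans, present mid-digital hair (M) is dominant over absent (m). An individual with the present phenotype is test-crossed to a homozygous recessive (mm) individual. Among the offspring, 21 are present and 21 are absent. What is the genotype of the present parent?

Test cross: ? × mm
Offspring: 21 present, 21 absent — approximately 1:1.
A 1:1 ratio in a test cross indicates the unknown parent is heterozygous (Mm).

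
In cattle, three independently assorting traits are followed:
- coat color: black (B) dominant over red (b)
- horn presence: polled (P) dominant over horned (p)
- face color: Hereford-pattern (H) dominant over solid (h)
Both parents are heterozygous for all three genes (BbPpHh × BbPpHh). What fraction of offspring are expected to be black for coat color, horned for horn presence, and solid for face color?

Trihybrid cross: BbPpHh × BbPpHh
Each trait segregates independently with a 3:1 phenotypic ratio, so each gene contributes 3/4 (dominant) or 1/4 (recessive).
Target: black (coat color), horned (horn presence), solid (face color)
Probability = product of independent per-trait probabilities
= 3/4 × 1/4 × 1/4 = 3/64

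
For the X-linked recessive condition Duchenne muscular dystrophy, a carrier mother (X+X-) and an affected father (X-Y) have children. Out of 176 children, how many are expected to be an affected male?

Cross: X+X- × X-Y
Offspring: 1 X+X-, 1 X+Y, 1 X-X-, 1 X-Y
Probability of an affected male: 1/4
Expected count = 1/4 × 176 = 44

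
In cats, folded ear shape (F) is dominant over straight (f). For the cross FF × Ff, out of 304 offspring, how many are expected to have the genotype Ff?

Punnett square for FF × Ff:
Offspring genotypes: 2 FF, 2 Ff
Total offspring: 4
Count with target: 2
Probability: 2/4 = 1/2
Expected count = 1/2 × 304 = 152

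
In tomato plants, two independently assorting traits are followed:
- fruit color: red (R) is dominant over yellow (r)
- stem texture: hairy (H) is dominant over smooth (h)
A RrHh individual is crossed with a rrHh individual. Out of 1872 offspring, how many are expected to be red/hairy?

Dihybrid cross RrHh × rrHh — consider each gene separately:
fruit color: Rr × rr → 2 Rr, 2 rr → 2 R_ : 2 rr (out of 4)
stem texture: Hh × Hh → 1 HH, 2 Hh, 1 hh → 3 H_ : 1 hh (out of 4)
Combine (counts out of 4 × 4 = 16): red/hairy (R_H_) = 2×3 = 6; red/smooth (R_hh) = 2×1 = 2; yellow/hairy (rrH_) = 2×3 = 6; yellow/smooth (rrhh) = 2×1 = 2
Phenotype counts (out of 16): 6 red/hairy, 2 red/smooth, 6 yellow/hairy, 2 yellow/smooth
red/hairy: 6 out of 16 → fraction 3/8
Expected count = 3/8 × 1872 = 702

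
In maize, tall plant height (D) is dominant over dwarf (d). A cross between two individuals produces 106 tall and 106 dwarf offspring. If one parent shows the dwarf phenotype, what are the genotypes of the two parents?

Observed offspring: 106 tall, 106 dwarf
The observed ratio simplifies to 1:1. One parent shows dwarf, so its genotype must be dd. A 1:1 offspring split requires the other parent to be heterozygous (Dd).
Parent genotypes: dd × Dd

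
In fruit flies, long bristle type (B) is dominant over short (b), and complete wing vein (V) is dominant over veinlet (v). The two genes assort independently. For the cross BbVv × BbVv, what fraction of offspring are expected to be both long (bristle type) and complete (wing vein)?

Dihybrid cross BbVv × BbVv — consider each gene separately:
bristle type: Bb × Bb → 1 BB, 2 Bb, 1 bb → 3 B_ : 1 bb (out of 4)
wing vein: Vv × Vv → 1 VV, 2 Vv, 1 vv → 3 V_ : 1 vv (out of 4)
Looking for: long (B_) and complete (V_)
P(long) = 3/4, P(complete) = 3/4
P(both) = 3/4 × 3/4 = 9/16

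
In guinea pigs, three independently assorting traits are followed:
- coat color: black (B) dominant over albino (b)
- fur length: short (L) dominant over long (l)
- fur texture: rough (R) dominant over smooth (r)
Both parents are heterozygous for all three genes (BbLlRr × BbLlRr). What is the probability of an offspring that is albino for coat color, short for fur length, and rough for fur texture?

Trihybrid cross: BbLlRr × BbLlRr
Each trait segregates independently with a 3:1 phenotypic ratio, so each gene contributes 3/4 (dominant) or 1/4 (recessive).
Target: albino (coat color), short (fur length), rough (fur texture)
Probability = product of independent per-trait probabilities
= 1/4 × 3/4 × 3/4 = 9/64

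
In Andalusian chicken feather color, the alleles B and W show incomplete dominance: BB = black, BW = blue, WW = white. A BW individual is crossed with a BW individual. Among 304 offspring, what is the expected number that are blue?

Punnett square for BW × BW:
Offspring genotypes: 1 BB, 2 BW, 1 WW
Phenotype counts: 1 black, 2 blue, 1 white
blue: 2 out of 4 → fraction 1/2
Expected count = 1/2 × 304 = 152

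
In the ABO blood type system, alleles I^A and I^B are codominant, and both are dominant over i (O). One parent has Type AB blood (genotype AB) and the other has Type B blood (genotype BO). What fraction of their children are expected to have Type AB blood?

Cross: AB × BO
Possible offspring genotypes: 1 AB, 1 AO, 1 BB, 1 BO
Blood type counts: 1 Type AB, 1 Type A, 2 Type B
Probability of Type AB: 1/4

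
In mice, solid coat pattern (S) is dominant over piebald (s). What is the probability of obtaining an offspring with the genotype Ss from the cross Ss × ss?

Punnett square for Ss × ss:
Offspring genotypes: 2 Ss, 2 ss
Total offspring: 4
Count with target: 2
Probability: 2/4 = 1/2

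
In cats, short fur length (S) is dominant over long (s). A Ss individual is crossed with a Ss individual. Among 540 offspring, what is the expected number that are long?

Punnett square for Ss × Ss:
Offspring genotypes: 1 SS, 2 Ss, 1 ss
short: 3, long: 1
long: 1 out of 4 → fraction 1/4
Expected count = 1/4 × 540 = 135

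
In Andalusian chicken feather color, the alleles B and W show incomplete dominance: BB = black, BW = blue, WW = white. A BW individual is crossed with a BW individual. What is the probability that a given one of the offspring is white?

Punnett square for BW × BW:
Offspring genotypes: 1 BB, 2 BW, 1 WW
Phenotype counts: 1 black, 2 blue, 1 white
white: 1 out of 4
Probability: 1/4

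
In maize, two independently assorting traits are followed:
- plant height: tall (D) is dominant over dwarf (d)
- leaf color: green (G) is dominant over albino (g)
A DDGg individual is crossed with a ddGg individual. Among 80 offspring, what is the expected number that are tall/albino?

Dihybrid cross DDGg × ddGg — consider each gene separately:
plant height: DD × dd → 4 Dd → 4 D_ (out of 4)
leaf color: Gg × Gg → 1 GG, 2 Gg, 1 gg → 3 G_ : 1 gg (out of 4)
Combine (counts out of 4 × 4 = 16): tall/green (D_G_) = 4×3 = 12; tall/albino (D_gg) = 4×1 = 4
Phenotype counts (out of 16): 12 tall/green, 4 tall/albino
tall/albino: 4 out of 16 → fraction 1/4
Expected count = 1/4 × 80 = 20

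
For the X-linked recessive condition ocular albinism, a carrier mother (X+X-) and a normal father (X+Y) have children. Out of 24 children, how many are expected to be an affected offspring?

Cross: X+X- × X+Y
Offspring: 1 X+X+, 1 X+Y, 1 X+X-, 1 X-Y
Probability of an affected offspring: 1/4
Expected count = 1/4 × 24 = 6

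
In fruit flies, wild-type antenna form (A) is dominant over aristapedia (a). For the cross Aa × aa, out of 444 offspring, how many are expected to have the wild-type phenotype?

Punnett square for Aa × aa:
Offspring genotypes: 2 Aa, 2 aa
Total offspring: 4
Count with target: 2
Probability: 2/4 = 1/2
Expected count = 1/2 × 444 = 222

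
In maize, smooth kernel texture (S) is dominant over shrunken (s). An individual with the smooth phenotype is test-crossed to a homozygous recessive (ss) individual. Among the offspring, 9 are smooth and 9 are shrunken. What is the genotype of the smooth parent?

Test cross: ? × ss
Offspring: 9 smooth, 9 shrunken — approximately 1:1.
A 1:1 ratio in a test cross indicates the unknown parent is heterozygous (Ss).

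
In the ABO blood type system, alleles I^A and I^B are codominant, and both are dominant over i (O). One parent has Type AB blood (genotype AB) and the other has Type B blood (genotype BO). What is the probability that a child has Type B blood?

Cross: AB × BO
Possible offspring genotypes: 1 AB, 1 AO, 1 BB, 1 BO
Blood type counts: 1 Type AB, 1 Type A, 2 Type B
Probability of Type B: 2/4 = 1/2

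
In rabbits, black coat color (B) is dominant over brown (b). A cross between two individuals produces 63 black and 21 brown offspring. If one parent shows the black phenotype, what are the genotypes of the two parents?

Observed offspring: 63 black, 21 brown
The observed ratio simplifies to 3:1. Brown (bb) offspring appear, so each parent must contribute one b allele. The parent stated to show black carries B, so it is Bb. The other parent is then either Bb or bb: Bb × bb would give a 1:1 split, whereas Bb × Bb gives 3:1 — matching the data. So both parents are heterozygous (Bb × Bb).
Parent genotypes: Bb × Bb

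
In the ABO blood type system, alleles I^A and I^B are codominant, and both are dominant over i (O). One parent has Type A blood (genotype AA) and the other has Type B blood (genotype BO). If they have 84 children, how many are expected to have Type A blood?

Cross: AA × BO
Possible offspring genotypes: 2 AB, 2 AO
Blood type counts: 2 Type AB, 2 Type A
Probability of Type A: 2/4 = 1/2
Expected count = 1/2 × 84 = 42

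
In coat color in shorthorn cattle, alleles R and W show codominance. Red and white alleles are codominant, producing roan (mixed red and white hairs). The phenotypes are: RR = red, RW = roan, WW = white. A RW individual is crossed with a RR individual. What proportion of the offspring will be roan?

Punnett square for RW × RR:
Offspring genotypes: 2 RR, 2 RW
Phenotype counts: 2 red, 2 roan
roan: 2 out of 4
Probability: 2/4 = 1/2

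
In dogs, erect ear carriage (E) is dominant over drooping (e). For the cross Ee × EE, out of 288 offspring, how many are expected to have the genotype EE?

Punnett square for Ee × EE:
Offspring genotypes: 2 EE, 2 Ee
Total offspring: 4
Count with target: 2
Probability: 2/4 = 1/2
Expected count = 1/2 × 288 = 144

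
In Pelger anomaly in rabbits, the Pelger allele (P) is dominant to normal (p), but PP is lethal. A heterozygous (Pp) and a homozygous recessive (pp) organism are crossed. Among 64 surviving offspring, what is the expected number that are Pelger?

Cross: Pp × pp
Punnett square offspring (before lethality): 2 Pp, 2 pp
No PP offspring are produced in this cross.
Pelger: 2 out of 4 → fraction 1/2
Expected count = 1/2 × 64 = 32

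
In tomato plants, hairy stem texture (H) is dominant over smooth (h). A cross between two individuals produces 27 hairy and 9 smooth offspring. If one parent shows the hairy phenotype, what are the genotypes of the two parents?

Observed offspring: 27 hairy, 9 smooth
The observed ratio simplifies to 3:1. Smooth (hh) offspring appear, so each parent must contribute one h allele. The parent stated to show hairy carries H, so it is Hh. The other parent is then either Hh or hh: Hh × hh would give a 1:1 split, whereas Hh × Hh gives 3:1 — matching the data. So both parents are heterozygous (Hh × Hh).
Parent genotypes: Hh × Hh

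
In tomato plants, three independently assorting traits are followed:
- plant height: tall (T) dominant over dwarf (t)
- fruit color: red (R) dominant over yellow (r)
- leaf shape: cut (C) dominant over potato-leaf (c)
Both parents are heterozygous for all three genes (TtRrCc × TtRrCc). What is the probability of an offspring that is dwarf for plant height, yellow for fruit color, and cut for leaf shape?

Trihybrid cross: TtRrCc × TtRrCc
Each trait segregates independently with a 3:1 phenotypic ratio, so each gene contributes 3/4 (dominant) or 1/4 (recessive).
Target: dwarf (plant height), yellow (fruit color), cut (leaf shape)
Probability = product of independent per-trait probabilities
= 1/4 × 1/4 × 3/4 = 3/64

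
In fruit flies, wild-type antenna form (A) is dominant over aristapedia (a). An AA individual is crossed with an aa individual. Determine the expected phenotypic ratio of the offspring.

Punnett square for AA × aa:
Offspring genotypes: 4 Aa
wild-type: 4, aristapedia: 0
Ratio: all wild-type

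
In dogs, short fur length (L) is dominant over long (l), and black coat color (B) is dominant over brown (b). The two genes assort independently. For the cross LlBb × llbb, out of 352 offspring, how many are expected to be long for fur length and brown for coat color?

Dihybrid cross LlBb × llbb — consider each gene separately:
fur length: Ll × ll → 2 Ll, 2 ll → 2 L_ : 2 ll (out of 4)
coat color: Bb × bb → 2 Bb, 2 bb → 2 B_ : 2 bb (out of 4)
Looking for: long (ll) and brown (bb)
P(long) = 2/4, P(brown) = 2/4
P(both) = 2/4 × 2/4 = 4/16 = 1/4
Expected count = 1/4 × 352 = 88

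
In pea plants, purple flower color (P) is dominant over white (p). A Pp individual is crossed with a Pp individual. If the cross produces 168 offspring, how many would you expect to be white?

Punnett square for Pp × Pp:
Offspring genotypes: 1 PP, 2 Pp, 1 pp
purple: 3, white: 1
white: 1 out of 4 → fraction 1/4
Expected count = 1/4 × 168 = 42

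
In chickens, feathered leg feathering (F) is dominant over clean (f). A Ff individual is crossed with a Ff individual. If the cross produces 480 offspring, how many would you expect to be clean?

Punnett square for Ff × Ff:
Offspring genotypes: 1 FF, 2 Ff, 1 ff
feathered: 3, clean: 1
clean: 1 out of 4 → fraction 1/4
Expected count = 1/4 × 480 = 120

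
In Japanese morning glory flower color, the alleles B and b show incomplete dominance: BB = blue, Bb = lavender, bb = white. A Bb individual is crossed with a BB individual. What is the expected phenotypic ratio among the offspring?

Punnett square for Bb × BB:
Offspring genotypes: 2 BB, 2 Bb
Phenotype counts: 2 blue, 2 lavender
Ratio: 1 blue : 1 lavender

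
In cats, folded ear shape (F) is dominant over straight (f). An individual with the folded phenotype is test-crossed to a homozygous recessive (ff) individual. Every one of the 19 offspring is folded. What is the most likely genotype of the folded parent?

Test cross: ? × ff
All offspring are folded.
If the unknown parent were heterozygous (Ff), about half of 19 offspring would be straight; none are. The unknown parent is most likely homozygous dominant (FF).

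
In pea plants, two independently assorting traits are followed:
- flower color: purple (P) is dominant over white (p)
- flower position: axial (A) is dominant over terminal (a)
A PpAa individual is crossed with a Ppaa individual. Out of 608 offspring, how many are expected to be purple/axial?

Dihybrid cross PpAa × Ppaa — consider each gene separately:
flower color: Pp × Pp → 1 PP, 2 Pp, 1 pp → 3 P_ : 1 pp (out of 4)
flower position: Aa × aa → 2 Aa, 2 aa → 2 A_ : 2 aa (out of 4)
Combine (counts out of 4 × 4 = 16): purple/axial (P_A_) = 3×2 = 6; purple/terminal (P_aa) = 3×2 = 6; white/axial (ppA_) = 1×2 = 2; white/terminal (ppaa) = 1×2 = 2
Phenotype counts (out of 16): 6 purple/axial, 6 purple/terminal, 2 white/axial, 2 white/terminal
purple/axial: 6 out of 16 → fraction 3/8
Expected count = 3/8 × 608 = 228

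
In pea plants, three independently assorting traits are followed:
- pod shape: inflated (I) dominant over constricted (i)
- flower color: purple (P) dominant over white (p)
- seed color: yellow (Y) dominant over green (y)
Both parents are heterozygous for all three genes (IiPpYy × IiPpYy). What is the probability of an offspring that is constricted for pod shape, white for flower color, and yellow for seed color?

Trihybrid cross: IiPpYy × IiPpYy
Each trait segregates independently with a 3:1 phenotypic ratio, so each gene contributes 3/4 (dominant) or 1/4 (recessive).
Target: constricted (pod shape), white (flower color), yellow (seed color)
Probability = product of independent per-trait probabilities
= 1/4 × 1/4 × 3/4 = 3/64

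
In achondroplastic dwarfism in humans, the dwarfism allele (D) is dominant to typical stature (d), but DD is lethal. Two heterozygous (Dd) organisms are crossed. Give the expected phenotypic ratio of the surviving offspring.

Cross: Dd × Dd
Punnett square offspring (before lethality): 1 DD, 2 Dd, 1 dd
The DD genotype is lethal (embryos die); surviving offspring: 2 Dd, 1 dd
Ratio: 2 achondroplastic dwarf : 1 typical stature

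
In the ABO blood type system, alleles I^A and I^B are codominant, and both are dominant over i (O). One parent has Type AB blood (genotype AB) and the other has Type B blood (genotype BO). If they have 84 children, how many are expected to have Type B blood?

Cross: AB × BO
Possible offspring genotypes: 1 AB, 1 AO, 1 BB, 1 BO
Blood type counts: 1 Type AB, 1 Type A, 2 Type B
Probability of Type B: 2/4 = 1/2
Expected count = 1/2 × 84 = 42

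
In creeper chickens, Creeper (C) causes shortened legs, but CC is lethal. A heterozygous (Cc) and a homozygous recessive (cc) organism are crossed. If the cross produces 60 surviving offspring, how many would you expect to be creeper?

Cross: Cc × cc
Punnett square offspring (before lethality): 2 Cc, 2 cc
No CC offspring are produced in this cross.
creeper: 2 out of 4 → fraction 1/2
Expected count = 1/2 × 60 = 30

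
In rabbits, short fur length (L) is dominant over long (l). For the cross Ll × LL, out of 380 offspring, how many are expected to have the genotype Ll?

Punnett square for Ll × LL:
Offspring genotypes: 2 LL, 2 Ll
Total offspring: 4
Count with target: 2
Probability: 2/4 = 1/2
Expected count = 1/2 × 380 = 190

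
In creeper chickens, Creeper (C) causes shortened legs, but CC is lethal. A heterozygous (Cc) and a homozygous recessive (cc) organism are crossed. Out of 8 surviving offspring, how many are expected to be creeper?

Cross: Cc × cc
Punnett square offspring (before lethality): 2 Cc, 2 cc
No CC offspring are produced in this cross.
creeper: 2 out of 4 → fraction 1/2
Expected count = 1/2 × 8 = 4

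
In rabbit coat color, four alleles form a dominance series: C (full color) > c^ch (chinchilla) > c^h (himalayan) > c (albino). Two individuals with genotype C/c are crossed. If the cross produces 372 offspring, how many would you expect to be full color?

Cross: C/c × C/c
Allele dominance: C > c^ch > c^h > c
Offspring genotypes: 1 C/C, 2 C/c, 1 c/c
Phenotype counts: 3 full color, 1 albino
full color: 3 out of 4 → fraction 3/4
Expected count = 3/4 × 372 = 279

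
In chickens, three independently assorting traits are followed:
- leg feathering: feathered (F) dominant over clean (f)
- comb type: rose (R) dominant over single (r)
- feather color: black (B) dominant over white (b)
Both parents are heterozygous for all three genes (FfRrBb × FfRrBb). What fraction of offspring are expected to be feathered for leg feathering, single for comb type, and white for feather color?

Trihybrid cross: FfRrBb × FfRrBb
Each trait segregates independently with a 3:1 phenotypic ratio, so each gene contributes 3/4 (dominant) or 1/4 (recessive).
Target: feathered (leg feathering), single (comb type), white (feather color)
Probability = product of independent per-trait probabilities
= 3/4 × 1/4 × 1/4 = 3/64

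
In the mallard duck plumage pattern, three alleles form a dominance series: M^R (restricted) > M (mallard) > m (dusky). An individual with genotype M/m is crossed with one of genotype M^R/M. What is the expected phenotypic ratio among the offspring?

Cross: M/m × M^R/M
Allele dominance: M^R > M > m
Offspring genotypes: 1 M^R/M, 1 M/M, 1 M^R/m, 1 M/m
Phenotype counts: 2 restricted, 2 mallard
Ratio: 1 restricted : 1 mallard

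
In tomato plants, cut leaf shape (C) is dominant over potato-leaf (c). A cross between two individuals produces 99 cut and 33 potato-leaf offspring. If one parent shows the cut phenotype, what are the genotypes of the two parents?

Observed offspring: 99 cut, 33 potato-leaf
The observed ratio simplifies to 3:1. Potato-leaf (cc) offspring appear, so each parent must contribute one c allele. The parent stated to show cut carries C, so it is Cc. The other parent is then either Cc or cc: Cc × cc would give a 1:1 split, whereas Cc × Cc gives 3:1 — matching the data. So both parents are heterozygous (Cc × Cc).
Parent genotypes: Cc × Cc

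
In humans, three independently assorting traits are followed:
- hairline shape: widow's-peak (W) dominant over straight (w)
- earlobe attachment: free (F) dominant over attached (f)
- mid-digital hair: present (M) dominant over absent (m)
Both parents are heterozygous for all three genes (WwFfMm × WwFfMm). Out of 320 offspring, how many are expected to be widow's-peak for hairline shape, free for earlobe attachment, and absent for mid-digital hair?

Trihybrid cross: WwFfMm × WwFfMm
Each trait segregates independently with a 3:1 phenotypic ratio, so each gene contributes 3/4 (dominant) or 1/4 (recessive).
Target: widow's-peak (hairline shape), free (earlobe attachment), absent (mid-digital hair)
Probability = product of independent per-trait probabilities
= 3/4 × 3/4 × 1/4 = 9/64
Expected count = 9/64 × 320 = 45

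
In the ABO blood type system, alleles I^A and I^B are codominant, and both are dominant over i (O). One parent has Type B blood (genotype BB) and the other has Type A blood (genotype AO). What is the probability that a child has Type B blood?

Cross: BB × AO
Possible offspring genotypes: 2 AB, 2 BO
Blood type counts: 2 Type AB, 2 Type B
Probability of Type B: 2/4 = 1/2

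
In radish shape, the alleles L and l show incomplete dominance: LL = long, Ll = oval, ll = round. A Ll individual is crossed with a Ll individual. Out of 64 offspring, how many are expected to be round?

Punnett square for Ll × Ll:
Offspring genotypes: 1 LL, 2 Ll, 1 ll
Phenotype counts: 1 long, 2 oval, 1 round
round: 1 out of 4 → fraction 1/4
Expected count = 1/4 × 64 = 16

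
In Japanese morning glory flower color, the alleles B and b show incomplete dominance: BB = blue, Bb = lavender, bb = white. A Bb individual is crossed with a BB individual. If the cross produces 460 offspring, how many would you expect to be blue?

Punnett square for Bb × BB:
Offspring genotypes: 2 BB, 2 Bb
Phenotype counts: 2 blue, 2 lavender
blue: 2 out of 4 → fraction 1/2
Expected count = 1/2 × 460 = 230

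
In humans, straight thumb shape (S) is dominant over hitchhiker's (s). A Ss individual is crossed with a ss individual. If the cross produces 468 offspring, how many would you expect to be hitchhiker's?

Punnett square for Ss × ss:
Offspring genotypes: 2 Ss, 2 ss
straight: 2, hitchhiker's: 2
hitchhiker's: 2 out of 4 → fraction 1/2
Expected count = 1/2 × 468 = 234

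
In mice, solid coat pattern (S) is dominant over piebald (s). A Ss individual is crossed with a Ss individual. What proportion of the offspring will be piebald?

Punnett square for Ss × Ss:
Offspring genotypes: 1 SS, 2 Ss, 1 ss
solid: 3, piebald: 1
piebald: 1 out of 4
Probability: 1/4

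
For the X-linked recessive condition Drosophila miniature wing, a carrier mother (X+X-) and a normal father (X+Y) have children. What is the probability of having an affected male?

Cross: X+X- × X+Y
Offspring: 1 X+X+, 1 X+Y, 1 X+X-, 1 X-Y
Probability of an affected male: 1/4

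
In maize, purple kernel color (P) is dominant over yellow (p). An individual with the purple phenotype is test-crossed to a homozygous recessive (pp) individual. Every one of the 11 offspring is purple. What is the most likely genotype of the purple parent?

Test cross: ? × pp
All offspring are purple.
If the unknown parent were heterozygous (Pp), about half of 11 offspring would be yellow; none are. The unknown parent is most likely homozygous dominant (PP).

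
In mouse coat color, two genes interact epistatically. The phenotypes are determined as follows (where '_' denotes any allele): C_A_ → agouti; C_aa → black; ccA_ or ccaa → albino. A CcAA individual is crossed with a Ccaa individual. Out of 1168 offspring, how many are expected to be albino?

Cross: CcAA × Ccaa — consider each gene separately:
C gene: Cc × Cc → 1 CC, 2 Cc, 1 cc → 3 C_ : 1 cc (out of 4)
A gene: AA × aa → 4 Aa → 4 A_ (out of 4)
Genotype classes (out of 4 × 4 = 16): C_A_ = 3×4 = 12; ccA_ = 1×4 = 4
Apply the phenotype rules: C_A_ (12) → agouti; ccA_ (4) → albino
Phenotype counts (out of 16): 12 agouti, 4 albino
albino: 4 out of 16 → fraction 1/4
Expected count = 1/4 × 1168 = 292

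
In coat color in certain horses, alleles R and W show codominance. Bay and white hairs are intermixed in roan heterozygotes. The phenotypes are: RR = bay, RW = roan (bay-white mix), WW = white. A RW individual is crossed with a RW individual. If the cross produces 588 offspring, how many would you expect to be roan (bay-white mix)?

Punnett square for RW × RW:
Offspring genotypes: 1 RR, 2 RW, 1 WW
Phenotype counts: 1 bay, 2 roan (bay-white mix), 1 white
roan (bay-white mix): 2 out of 4 → fraction 1/2
Expected count = 1/2 × 588 = 294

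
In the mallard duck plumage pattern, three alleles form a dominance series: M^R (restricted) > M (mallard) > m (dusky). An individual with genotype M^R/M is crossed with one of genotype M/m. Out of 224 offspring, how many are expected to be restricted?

Cross: M^R/M × M/m
Allele dominance: M^R > M > m
Offspring genotypes: 1 M^R/M, 1 M^R/m, 1 M/M, 1 M/m
Phenotype counts: 2 restricted, 2 mallard
restricted: 2 out of 4 → fraction 1/2
Expected count = 1/2 × 224 = 112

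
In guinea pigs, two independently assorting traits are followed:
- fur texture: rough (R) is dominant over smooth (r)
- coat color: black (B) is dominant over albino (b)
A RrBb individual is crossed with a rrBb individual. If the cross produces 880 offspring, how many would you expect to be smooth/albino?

Dihybrid cross RrBb × rrBb — consider each gene separately:
fur texture: Rr × rr → 2 Rr, 2 rr → 2 R_ : 2 rr (out of 4)
coat color: Bb × Bb → 1 BB, 2 Bb, 1 bb → 3 B_ : 1 bb (out of 4)
Combine (counts out of 4 × 4 = 16): rough/black (R_B_) = 2×3 = 6; rough/albino (R_bb) = 2×1 = 2; smooth/black (rrB_) = 2×3 = 6; smooth/albino (rrbb) = 2×1 = 2
Phenotype counts (out of 16): 6 rough/black, 2 rough/albino, 6 smooth/black, 2 smooth/albino
smooth/albino: 2 out of 16 → fraction 1/8
Expected count = 1/8 × 880 = 110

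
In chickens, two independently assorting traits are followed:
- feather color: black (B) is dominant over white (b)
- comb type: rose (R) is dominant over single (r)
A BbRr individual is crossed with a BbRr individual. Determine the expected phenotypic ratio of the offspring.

Dihybrid cross BbRr × BbRr — consider each gene separately:
feather color: Bb × Bb → 1 BB, 2 Bb, 1 bb → 3 B_ : 1 bb (out of 4)
comb type: Rr × Rr → 1 RR, 2 Rr, 1 rr → 3 R_ : 1 rr (out of 4)
Combine (counts out of 4 × 4 = 16): black/rose (B_R_) = 3×3 = 9; black/single (B_rr) = 3×1 = 3; white/rose (bbR_) = 1×3 = 3; white/single (bbrr) = 1×1 = 1
Phenotype counts (out of 16): 9 black/rose, 3 black/single, 3 white/rose, 1 white/single
Ratio: 9 black/rose : 3 black/single : 3 white/rose : 1 white/single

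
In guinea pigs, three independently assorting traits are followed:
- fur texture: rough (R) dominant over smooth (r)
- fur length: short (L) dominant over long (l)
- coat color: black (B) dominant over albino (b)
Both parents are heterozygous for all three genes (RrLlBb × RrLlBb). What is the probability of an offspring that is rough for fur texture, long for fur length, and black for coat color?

Trihybrid cross: RrLlBb × RrLlBb
Each trait segregates independently with a 3:1 phenotypic ratio, so each gene contributes 3/4 (dominant) or 1/4 (recessive).
Target: rough (fur texture), long (fur length), black (coat color)
Probability = product of independent per-trait probabilities
= 3/4 × 1/4 × 3/4 = 9/64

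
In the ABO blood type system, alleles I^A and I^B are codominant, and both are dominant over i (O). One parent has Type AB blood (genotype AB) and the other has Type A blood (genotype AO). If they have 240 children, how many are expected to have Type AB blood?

Cross: AB × AO
Possible offspring genotypes: 1 AA, 1 AO, 1 AB, 1 BO
Blood type counts: 2 Type A, 1 Type AB, 1 Type B
Probability of Type AB: 1/4
Expected count = 1/4 × 240 = 60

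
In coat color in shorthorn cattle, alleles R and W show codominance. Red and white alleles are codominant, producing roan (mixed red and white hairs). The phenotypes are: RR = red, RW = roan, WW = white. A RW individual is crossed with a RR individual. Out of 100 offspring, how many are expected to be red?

Punnett square for RW × RR:
Offspring genotypes: 2 RR, 2 RW
Phenotype counts: 2 red, 2 roan
red: 2 out of 4 → fraction 1/2
Expected count = 1/2 × 100 = 50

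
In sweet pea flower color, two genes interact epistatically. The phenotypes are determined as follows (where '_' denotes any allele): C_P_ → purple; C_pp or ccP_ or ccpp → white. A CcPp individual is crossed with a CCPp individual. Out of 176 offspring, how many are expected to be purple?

Cross: CcPp × CCPp — consider each gene separately:
C gene: Cc × CC → 2 CC, 2 Cc → 4 C_ (out of 4)
P gene: Pp × Pp → 1 PP, 2 Pp, 1 pp → 3 P_ : 1 pp (out of 4)
Genotype classes (out of 4 × 4 = 16): C_P_ = 4×3 = 12; C_pp = 4×1 = 4
Apply the phenotype rules: C_P_ (12) → purple; C_pp (4) → white
Phenotype counts (out of 16): 12 purple, 4 white
purple: 12 out of 16 → fraction 3/4
Expected count = 3/4 × 176 = 132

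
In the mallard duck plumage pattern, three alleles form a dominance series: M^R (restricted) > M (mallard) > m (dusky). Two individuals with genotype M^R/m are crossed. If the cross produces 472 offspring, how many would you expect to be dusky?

Cross: M^R/m × M^R/m
Allele dominance: M^R > M > m
Offspring genotypes: 1 M^R/M^R, 2 M^R/m, 1 m/m
Phenotype counts: 3 restricted, 1 dusky
dusky: 1 out of 4 → fraction 1/4
Expected count = 1/4 × 472 = 118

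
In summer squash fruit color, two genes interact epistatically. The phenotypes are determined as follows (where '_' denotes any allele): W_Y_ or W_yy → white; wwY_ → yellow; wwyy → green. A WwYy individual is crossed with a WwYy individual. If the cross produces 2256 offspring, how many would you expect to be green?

Cross: WwYy × WwYy — consider each gene separately:
W gene: Ww × Ww → 1 WW, 2 Ww, 1 ww → 3 W_ : 1 ww (out of 4)
Y gene: Yy × Yy → 1 YY, 2 Yy, 1 yy → 3 Y_ : 1 yy (out of 4)
Genotype classes (out of 4 × 4 = 16): W_Y_ = 3×3 = 9; W_yy = 3×1 = 3; wwY_ = 1×3 = 3; wwyy = 1×1 = 1
Apply the phenotype rules: W_Y_ (9) + W_yy (3) → white; wwY_ (3) → yellow; wwyy (1) → green
Phenotype counts (out of 16): 12 white, 3 yellow, 1 green
green: 1 out of 16 → fraction 1/16
Expected count = 1/16 × 2256 = 141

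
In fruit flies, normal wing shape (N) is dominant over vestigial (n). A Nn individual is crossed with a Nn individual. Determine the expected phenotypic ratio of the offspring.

Punnett square for Nn × Nn:
Offspring genotypes: 1 NN, 2 Nn, 1 nn
normal: 3, vestigial: 1
Ratio: 3:1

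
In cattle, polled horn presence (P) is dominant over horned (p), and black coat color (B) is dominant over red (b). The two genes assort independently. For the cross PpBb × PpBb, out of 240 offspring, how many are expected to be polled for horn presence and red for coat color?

Dihybrid cross PpBb × PpBb — consider each gene separately:
horn presence: Pp × Pp → 1 PP, 2 Pp, 1 pp → 3 P_ : 1 pp (out of 4)
coat color: Bb × Bb → 1 BB, 2 Bb, 1 bb → 3 B_ : 1 bb (out of 4)
Looking for: polled (P_) and red (bb)
P(polled) = 3/4, P(red) = 1/4
P(both) = 3/4 × 1/4 = 3/16
Expected count = 3/16 × 240 = 45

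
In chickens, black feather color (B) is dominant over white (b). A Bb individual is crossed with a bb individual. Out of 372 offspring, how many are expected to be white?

Punnett square for Bb × bb:
Offspring genotypes: 2 Bb, 2 bb
black: 2, white: 2
white: 2 out of 4 → fraction 1/2
Expected count = 1/2 × 372 = 186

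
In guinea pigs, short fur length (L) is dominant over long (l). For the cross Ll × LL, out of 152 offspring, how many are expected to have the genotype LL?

Punnett square for Ll × LL:
Offspring genotypes: 2 LL, 2 Ll
Total offspring: 4
Count with target: 2
Probability: 2/4 = 1/2
Expected count = 1/2 × 152 = 76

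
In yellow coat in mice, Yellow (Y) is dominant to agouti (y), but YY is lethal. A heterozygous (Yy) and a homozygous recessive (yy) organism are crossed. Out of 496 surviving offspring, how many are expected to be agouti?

Cross: Yy × yy
Punnett square offspring (before lethality): 2 Yy, 2 yy
No YY offspring are produced in this cross.
agouti: 2 out of 4 → fraction 1/2
Expected count = 1/2 × 496 = 248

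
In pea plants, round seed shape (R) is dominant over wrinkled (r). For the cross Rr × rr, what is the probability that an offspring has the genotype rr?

Punnett square for Rr × rr:
Offspring genotypes: 2 Rr, 2 rr
Total offspring: 4
Count with target: 2
Probability: 2/4 = 1/2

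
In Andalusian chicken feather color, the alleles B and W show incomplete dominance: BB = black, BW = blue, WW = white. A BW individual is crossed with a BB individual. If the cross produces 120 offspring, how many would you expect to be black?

Punnett square for BW × BB:
Offspring genotypes: 2 BB, 2 BW
Phenotype counts: 2 black, 2 blue
black: 2 out of 4 → fraction 1/2
Expected count = 1/2 × 120 = 60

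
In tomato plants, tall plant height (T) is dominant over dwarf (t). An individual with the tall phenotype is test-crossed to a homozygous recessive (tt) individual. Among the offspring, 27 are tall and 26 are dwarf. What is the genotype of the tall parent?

Test cross: ? × tt
Offspring: 27 tall, 26 dwarf — approximately 1:1.
A 1:1 ratio in a test cross indicates the unknown parent is heterozygous (Tt).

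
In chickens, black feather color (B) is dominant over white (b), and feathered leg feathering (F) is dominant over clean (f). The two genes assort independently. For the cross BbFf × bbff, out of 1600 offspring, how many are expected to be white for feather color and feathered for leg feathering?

Dihybrid cross BbFf × bbff — consider each gene separately:
feather color: Bb × bb → 2 Bb, 2 bb → 2 B_ : 2 bb (out of 4)
leg feathering: Ff × ff → 2 Ff, 2 ff → 2 F_ : 2 ff (out of 4)
Looking for: white (bb) and feathered (F_)
P(white) = 2/4, P(feathered) = 2/4
P(both) = 2/4 × 2/4 = 4/16 = 1/4
Expected count = 1/4 × 1600 = 400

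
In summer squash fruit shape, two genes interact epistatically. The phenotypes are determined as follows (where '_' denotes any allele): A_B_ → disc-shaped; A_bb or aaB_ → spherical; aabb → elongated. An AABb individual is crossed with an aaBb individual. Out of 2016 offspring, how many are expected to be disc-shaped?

Cross: AABb × aaBb — consider each gene separately:
A gene: AA × aa → 4 Aa → 4 A_ (out of 4)
B gene: Bb × Bb → 1 BB, 2 Bb, 1 bb → 3 B_ : 1 bb (out of 4)
Genotype classes (out of 4 × 4 = 16): A_B_ = 4×3 = 12; A_bb = 4×1 = 4
Apply the phenotype rules: A_B_ (12) → disc-shaped; A_bb (4) → spherical
Phenotype counts (out of 16): 12 disc-shaped, 4 spherical
disc-shaped: 12 out of 16 → fraction 3/4
Expected count = 3/4 × 2016 = 1512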